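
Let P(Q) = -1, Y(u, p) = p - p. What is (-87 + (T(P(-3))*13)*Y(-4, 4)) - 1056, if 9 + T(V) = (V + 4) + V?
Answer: -1143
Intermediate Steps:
Y(u, p) = 0
T(V) = -5 + 2*V (T(V) = -9 + ((V + 4) + V) = -9 + ((4 + V) + V) = -9 + (4 + 2*V) = -5 + 2*V)
(-87 + (T(P(-3))*13)*Y(-4, 4)) - 1056 = (-87 + ((-5 + 2*(-1))*13)*0) - 1056 = (-87 + ((-5 - 2)*13)*0) - 1056 = (-87 - 7*13*0) - 1056 = (-87 - 91*0) - 1056 = (-87 + 0) - 1056 = -87 - 1056 = -1143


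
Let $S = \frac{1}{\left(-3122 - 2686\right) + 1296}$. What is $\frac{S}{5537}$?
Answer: $- \frac{1}{24982944} \approx -4.0027 \cdot 10^{-8}$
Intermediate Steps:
$S = - \frac{1}{4512}$ ($S = \frac{1}{\left(-3122 - 2686\right) + 1296} = \frac{1}{-5808 + 1296} = \frac{1}{-4512} = - \frac{1}{4512} \approx -0.00022163$)
$\frac{S}{5537} = - \frac{1}{4512 \cdot 5537} = \left(- \frac{1}{4512}\right) \frac{1}{5537} = - \frac{1}{24982944}$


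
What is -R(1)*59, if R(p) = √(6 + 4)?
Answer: -59*√10 ≈ -186.57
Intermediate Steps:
R(p) = √10
-R(1)*59 = -√10*59 = -59*√10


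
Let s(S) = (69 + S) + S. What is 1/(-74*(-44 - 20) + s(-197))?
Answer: 1/4411 ≈ 0.00022671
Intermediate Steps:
s(S) = 69 + 2*S
1/(-74*(-44 - 20) + s(-197)) = 1/(-74*(-44 - 20) + (69 + 2*(-197))) = 1/(-74*(-64) + (69 - 394)) = 1/(4736 - 325) = 1/4411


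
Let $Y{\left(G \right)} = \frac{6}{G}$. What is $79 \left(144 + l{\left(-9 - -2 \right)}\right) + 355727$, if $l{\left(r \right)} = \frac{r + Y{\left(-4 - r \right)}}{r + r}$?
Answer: $\frac{5139837}{14} \approx 3.6713 \cdot 10^{5}$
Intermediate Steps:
$l{\left(r \right)} = \frac{r + \frac{6}{-4 - r}}{2 r}$ ($l{\left(r \right)} = \frac{r + \frac{6}{-4 - r}}{r + r} = \frac{r + \frac{6}{-4 - r}}{2 r}$)
$79 \left(144 + l{\left(-9 - -2 \right)}\right) + 355727 = 79 \left(144 + \frac{-6 + \left(-9 - -2\right) \left(4 - 7\right)}{2 \left(-9 - -2\right) \left(4 - 7\right)}\right) + 355727 = 79 \left(144 + \frac{-6 + \left(-9 + 2\right) \left(4 + \left(-9 + 2\right)\right)}{2 \left(-9 + 2\right) \left(4 + \left(-9 + 2\right)\right)}\right) + 355727 = 79 \left(144 + \frac{-6 - 7 \left(4 - 7\right)}{2 \left(-7\right) \left(4 - 7\right)}\right) + 355727 = 79 \left(144 + \frac{1}{2} \left(- \frac{1}{7}\right) \frac{1}{-3} \left(-6 - -21\right)\right) + 355727 = 79 \left(144 + \frac{1}{2} \left(- \frac{1}{7}\right) \left(- \frac{1}{3}\right) \left(-6 + 21\right)\right) + 355727 = 79 \left(144 + \frac{1}{2} \left(- \frac{1}{7}\right) \left(- \frac{1}{3}\right) 15\right) + 355727 = 79 \left(144 + \frac{5}{14}\right) + 355727 = 79 \cdot \frac{2021}{14} + 355727 = \frac{159659}{14} + 355727 = \frac{5139837}{14}$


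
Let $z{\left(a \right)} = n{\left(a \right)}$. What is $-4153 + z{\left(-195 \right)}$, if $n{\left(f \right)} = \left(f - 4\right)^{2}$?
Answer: $35448$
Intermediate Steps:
$n{\left(f \right)} = \left(-4 + f\right)^{2}$
$z{\left(a \right)} = \left(-4 + a\right)^{2}$
$-4153 + z{\left(-195 \right)} = -4153 + \left(-4 - 195\right)^{2} = -4153 + \left(-199\right)^{2} = -4153 + 39601 = 35448$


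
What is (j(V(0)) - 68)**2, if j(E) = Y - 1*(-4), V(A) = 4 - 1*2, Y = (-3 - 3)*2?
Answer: 5776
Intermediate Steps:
Y = -12 (Y = -6*2 = -12)
V(A) = 2 (V(A) = 4 - 2 = 2)
j(E) = -8 (j(E) = -12 - 1*(-4) = -12 + 4 = -8)
(j(V(0)) - 68)**2 = (-8 - 68)**2 = (-76)**2 = 5776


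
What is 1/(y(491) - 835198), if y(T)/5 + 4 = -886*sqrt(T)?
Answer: -417609/343976640812 + 2215*sqrt(491)/343976640812 ≈ -1.0714e-6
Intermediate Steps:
y(T) = -20 - 4430*sqrt(T) (y(T) = -20 + 5*(-886*sqrt(T)) = -20 - 4430*sqrt(T))
1/(y(491) - 835198) = 1/((-20 - 4430*sqrt(491)) - 835198) = 1/(-835218 - 4430*sqrt(491))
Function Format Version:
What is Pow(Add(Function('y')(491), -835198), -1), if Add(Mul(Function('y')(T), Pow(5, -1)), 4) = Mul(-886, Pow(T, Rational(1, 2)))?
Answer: Add(Rational(-417609, 343976640812), Mul(Rational(2215, 343976640812), Pow(491, Rational(1, 2)))) ≈ -1.0714e-6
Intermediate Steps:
Function('y')(T) = Add(-20, Mul(-4430, Pow(T, Rational(1, 2)))) (Function('y')(T) = Add(-20, Mul(5, Mul(-886, Pow(T, Rational(1, 2))))) = Add(-20, Mul(-4430, Pow(T, Rational(1, 2)))))
Pow(Add(Function('y')(491), -835198), -1) = Pow(Add(Add(-20, Mul(-4430, Pow(491, Rational(1, 2)))), -835198), -1) = Pow(Add(-835218, Mul(-4430, Pow(491, Rational(1, 2)))), -1)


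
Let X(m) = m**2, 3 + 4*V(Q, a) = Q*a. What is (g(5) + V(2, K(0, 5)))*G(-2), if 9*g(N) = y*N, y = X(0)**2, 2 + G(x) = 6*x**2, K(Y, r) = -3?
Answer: -99/2 ≈ -49.500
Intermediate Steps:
G(x) = -2 + 6*x**2
V(Q, a) = -3/4 + Q*a/4 (V(Q, a) = -3/4 + (Q*a)/4 = -3/4 + Q*a/4)
y = 0 (y = (0**2)**2 = 0**2 = 0)
g(N) = 0 (g(N) = (0*N)/9 = (1/9)*0 = 0)
(g(5) + V(2, K(0, 5)))*G(-2) = (0 + (-3/4 + (1/4)*2*(-3)))*(-2 + 6*(-2)**2) = (0 + (-3/4 - 3/2))*(-2 + 6*4) = (0 - 9/4)*(-2 + 24) = -9/4*22 = -99/2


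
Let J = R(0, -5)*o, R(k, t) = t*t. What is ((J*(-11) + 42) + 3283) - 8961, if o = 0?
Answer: -5636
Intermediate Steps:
R(k, t) = t²
J = 0 (J = (-5)²*0 = 25*0 = 0)
((J*(-11) + 42) + 3283) - 8961 = ((0*(-11) + 42) + 3283) - 8961 = ((0 + 42) + 3283) - 8961 = (42 + 3283) - 8961 = 3325 - 8961 = -5636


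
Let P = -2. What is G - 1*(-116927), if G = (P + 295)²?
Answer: 202776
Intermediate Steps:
G = 85849 (G = (-2 + 295)² = 293² = 85849)
G - 1*(-116927) = 85849 - 1*(-116927) = 85849 + 116927 = 202776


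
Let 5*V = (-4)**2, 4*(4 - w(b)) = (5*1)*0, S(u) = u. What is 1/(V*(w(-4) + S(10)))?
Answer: 5/224 ≈ 0.022321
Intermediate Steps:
w(b) = 4 (w(b) = 4 - 5*1*0/4 = 4 - 5*0/4 = 4 - 1/4*0 = 4 + 0 = 4)
V = 16/5 (V = (1/5)*(-4)**2 = (1/5)*16 = 16/5 ≈ 3.2000)
1/(V*(w(-4) + S(10))) = 1/(16*(4 + 10)/5) = 1/((16/5)*14) = 1/(224/5) = 5/224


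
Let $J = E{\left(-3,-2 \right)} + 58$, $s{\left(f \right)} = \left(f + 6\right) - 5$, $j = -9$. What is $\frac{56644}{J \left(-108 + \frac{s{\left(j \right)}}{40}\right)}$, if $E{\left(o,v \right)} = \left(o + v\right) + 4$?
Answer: $- \frac{283220}{30837} \approx -9.1844$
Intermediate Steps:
$E{\left(o,v \right)} = 4 + o + v$
$s{\left(f \right)} = 1 + f$ ($s{\left(f \right)} = \left(6 + f\right) - 5 = 1 + f$)
$J = 57$ ($J = \left(4 - 3 - 2\right) + 58 = -1 + 58 = 57$)
$\frac{56644}{J \left(-108 + \frac{s{\left(j \right)}}{40}\right)} = \frac{56644}{57 \left(-108 + \frac{1 - 9}{40}\right)} = \frac{56644}{57 \left(-108 - \frac{1}{5}\right)} = \frac{56644}{57 \left(- \frac{541}{5}\right)} = \frac{56644}{- \frac{30837}{5}} = 56644 \left(- \frac{5}{30837}\right) = - \frac{283220}{30837}$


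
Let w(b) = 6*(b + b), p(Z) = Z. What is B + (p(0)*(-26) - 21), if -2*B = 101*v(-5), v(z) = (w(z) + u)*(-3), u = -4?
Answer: -9717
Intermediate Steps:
w(b) = 12*b (w(b) = 6*(2*b) = 12*b)
v(z) = 12 - 36*z (v(z) = (12*z - 4)*(-3) = (-4 + 12*z)*(-3) = 12 - 36*z)
B = -9696 (B = -101*(12 - 36*(-5))/2 = -101*(12 + 180)/2 = -101*192/2 = -½*19392 = -9696)
B + (p(0)*(-26) - 21) = -9696 + (0*(-26) - 21) = -9696 + (0 - 21) = -9696 - 21 = -9717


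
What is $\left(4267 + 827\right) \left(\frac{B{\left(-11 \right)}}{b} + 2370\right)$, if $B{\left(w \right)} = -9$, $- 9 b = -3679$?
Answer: $\frac{156944682}{13} \approx 1.2073 \cdot 10^{7}$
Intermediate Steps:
$b = \frac{3679}{9}$ ($b = \left(- \frac{1}{9}\right) \left(-3679\right) = \frac{3679}{9} \approx 408.78$)
$\left(4267 + 827\right) \left(\frac{B{\left(-11 \right)}}{b} + 2370\right) = \left(4267 + 827\right) \left(- \frac{9}{\frac{3679}{9}} + 2370\right) = 5094 \left(\left(-9\right) \frac{9}{3679} + 2370\right) = 5094 \left(- \frac{81}{3679} + 2370\right) = 5094 \cdot \frac{8719149}{3679} = \frac{156944682}{13}$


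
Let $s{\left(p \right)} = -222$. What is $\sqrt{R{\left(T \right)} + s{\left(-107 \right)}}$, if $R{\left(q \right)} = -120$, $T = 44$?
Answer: $3 i \sqrt{38} \approx 18.493 i$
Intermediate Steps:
$\sqrt{R{\left(T \right)} + s{\left(-107 \right)}} = \sqrt{-120 - 222} = \sqrt{-342} = 3 i \sqrt{38}$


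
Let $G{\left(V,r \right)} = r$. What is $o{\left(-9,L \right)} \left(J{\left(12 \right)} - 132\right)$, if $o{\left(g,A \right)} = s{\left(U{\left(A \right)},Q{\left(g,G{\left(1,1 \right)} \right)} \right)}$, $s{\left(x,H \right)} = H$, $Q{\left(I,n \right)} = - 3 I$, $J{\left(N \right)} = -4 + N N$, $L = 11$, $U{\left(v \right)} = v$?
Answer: $216$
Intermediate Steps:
$J{\left(N \right)} = -4 + N^{2}$
$o{\left(g,A \right)} = - 3 g$
$o{\left(-9,L \right)} \left(J{\left(12 \right)} - 132\right) = \left(-3\right) \left(-9\right) \left(\left(-4 + 12^{2}\right) - 132\right) = 27 \left(\left(-4 + 144\right) - 132\right) = 27 \left(140 - 132\right) = 27 \cdot 8 = 216$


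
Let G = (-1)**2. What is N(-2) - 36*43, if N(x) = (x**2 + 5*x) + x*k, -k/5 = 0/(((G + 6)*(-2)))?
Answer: -1554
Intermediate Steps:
G = 1
k = 0 (k = -0/((1 + 6)*(-2)) = -0/(7*(-2)) = -0/(-14) = -0*(-1)/14 = -5*0 = 0)
N(x) = x**2 + 5*x (N(x) = (x**2 + 5*x) + x*0 = (x**2 + 5*x) + 0 = x**2 + 5*x)
N(-2) - 36*43 = -2*(5 - 2) - 36*43 = -2*3 - 1548 = -6 - 1548 = -1554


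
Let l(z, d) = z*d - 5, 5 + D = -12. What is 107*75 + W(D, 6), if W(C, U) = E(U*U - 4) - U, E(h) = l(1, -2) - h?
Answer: 7980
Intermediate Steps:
D = -17 (D = -5 - 12 = -17)
l(z, d) = -5 + d*z (l(z, d) = d*z - 5 = -5 + d*z)
E(h) = -7 - h (E(h) = (-5 - 2*1) - h = (-5 - 2) - h = -7 - h)
W(C, U) = -3 - U - U**2 (W(C, U) = (-7 - (U*U - 4)) - U = (-7 - (U**2 - 4)) - U = (-7 - (-4 + U**2)) - U = (-7 + (4 - U**2)) - U = (-3 - U**2) - U = -3 - U - U**2)
107*75 + W(D, 6) = 107*75 + (-3 - 1*6 - 1*6**2) = 8025 + (-3 - 6 - 1*36) = 8025 + (-3 - 6 - 36) = 8025 - 45 = 7980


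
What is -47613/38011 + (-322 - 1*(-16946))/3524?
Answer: 116026663/33487691 ≈ 3.4648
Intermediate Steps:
-47613/38011 + (-322 - 1*(-16946))/3524 = -47613*1/38011 + (-322 + 16946)*(1/3524) = -47613/38011 + 16624*(1/3524) = -47613/38011 + 4156/881 = 116026663/33487691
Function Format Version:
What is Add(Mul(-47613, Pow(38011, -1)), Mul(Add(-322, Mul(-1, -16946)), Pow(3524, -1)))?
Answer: Rational(116026663, 33487691) ≈ 3.4648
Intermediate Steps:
Add(Mul(-47613, Pow(38011, -1)), Mul(Add(-322, Mul(-1, -16946)), Pow(3524, -1))) = Add(Mul(-47613, Rational(1, 38011)), Mul(Add(-322, 16946), Rational(1, 3524))) = Add(Rational(-47613, 38011), Mul(16624, Rational(1, 3524))) = Add(Rational(-47613, 38011), Rational(4156, 881)) = Rational(116026663, 33487691)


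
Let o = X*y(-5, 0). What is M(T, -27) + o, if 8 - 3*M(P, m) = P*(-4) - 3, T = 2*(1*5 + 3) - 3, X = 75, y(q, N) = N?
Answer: 21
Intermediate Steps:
T = 13 (T = 2*(5 + 3) - 3 = 2*8 - 3 = 16 - 3 = 13)
o = 0 (o = 75*0 = 0)
M(P, m) = 11/3 + 4*P/3 (M(P, m) = 8/3 - (P*(-4) - 3)/3 = 8/3 - (-4*P - 3)/3 = 8/3 - (-3 - 4*P)/3 = 8/3 + (1 + 4*P/3) = 11/3 + 4*P/3)
M(T, -27) + o = (11/3 + (4/3)*13) + 0 = (11/3 + 52/3) + 0 = 21 + 0 = 21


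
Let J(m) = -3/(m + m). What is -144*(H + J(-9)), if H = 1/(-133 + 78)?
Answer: -1176/55 ≈ -21.382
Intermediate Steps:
H = -1/55 (H = 1/(-55) = -1/55 ≈ -0.018182)
J(m) = -3/(2*m)
-144*(H + J(-9)) = -144*(-1/55 - 3/2/(-9)) = -144*(-1/55 - 3/2*(-1/9)) = -144*(-1/55 + 1/6) = -144*49/330 = -1176/55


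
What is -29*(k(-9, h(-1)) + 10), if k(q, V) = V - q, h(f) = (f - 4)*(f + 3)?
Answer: -261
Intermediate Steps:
h(f) = (-4 + f)*(3 + f)
-29*(k(-9, h(-1)) + 10) = -29*(((-12 + (-1)² - 1*(-1)) - 1*(-9)) + 10) = -29*(((-12 + 1 + 1) + 9) + 10) = -29*((-10 + 9) + 10) = -29*(-1 + 10) = -29*9 = -261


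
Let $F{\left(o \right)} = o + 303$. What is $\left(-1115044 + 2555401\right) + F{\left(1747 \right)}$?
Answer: $1442407$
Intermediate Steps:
$F{\left(o \right)} = 303 + o$
$\left(-1115044 + 2555401\right) + F{\left(1747 \right)} = \left(-1115044 + 2555401\right) + \left(303 + 1747\right) = 1440357 + 2050 = 1442407$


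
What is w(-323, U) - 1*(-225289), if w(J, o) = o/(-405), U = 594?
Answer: 3379313/15 ≈ 2.2529e+5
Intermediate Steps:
w(J, o) = -o/405 (w(J, o) = o*(-1/405) = -o/405)
w(-323, U) - 1*(-225289) = -1/405*594 - 1*(-225289) = -22/15 + 225289 = 3379313/15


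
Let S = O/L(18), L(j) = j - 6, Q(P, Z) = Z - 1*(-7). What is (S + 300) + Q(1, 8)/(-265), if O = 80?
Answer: 48751/159 ≈ 306.61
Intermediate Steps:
Q(P, Z) = 7 + Z (Q(P, Z) = Z + 7 = 7 + Z)
L(j) = -6 + j
S = 20/3 (S = 80/(-6 + 18) = 80/12 = 80*(1/12) = 20/3 ≈ 6.6667)
(S + 300) + Q(1, 8)/(-265) = (20/3 + 300) + (7 + 8)/(-265) = 920/3 + 15*(-1/265) = 920/3 - 3/53 = 48751/159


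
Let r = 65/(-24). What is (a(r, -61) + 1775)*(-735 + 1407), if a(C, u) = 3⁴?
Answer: 1247232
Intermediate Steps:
r = -65/24 (r = 65*(-1/24) = -65/24 ≈ -2.7083)
a(C, u) = 81
(a(r, -61) + 1775)*(-735 + 1407) = (81 + 1775)*(-735 + 1407) = 1856*672 = 1247232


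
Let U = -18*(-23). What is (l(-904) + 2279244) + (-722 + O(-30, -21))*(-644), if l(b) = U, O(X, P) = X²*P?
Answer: 14916226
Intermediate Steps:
O(X, P) = P*X²
U = 414
l(b) = 414
(l(-904) + 2279244) + (-722 + O(-30, -21))*(-644) = (414 + 2279244) + (-722 - 21*(-30)²)*(-644) = 2279658 + (-722 - 21*900)*(-644) = 2279658 + (-722 - 18900)*(-644) = 2279658 - 19622*(-644) = 2279658 + 12636568 = 14916226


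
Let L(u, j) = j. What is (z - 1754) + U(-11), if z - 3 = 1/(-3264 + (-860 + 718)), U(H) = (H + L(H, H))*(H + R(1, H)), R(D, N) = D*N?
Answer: -4315403/3406 ≈ -1267.0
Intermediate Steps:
U(H) = 4*H**2 (U(H) = (H + H)*(H + 1*H) = (2*H)*(H + H) = (2*H)*(2*H) = 4*H**2)
z = 10217/3406 (z = 3 + 1/(-3264 + (-860 + 718)) = 3 + 1/(-3264 - 142) = 3 + 1/(-3406) = 3 - 1/3406 = 10217/3406 ≈ 2.9997)
(z - 1754) + U(-11) = (10217/3406 - 1754) + 4*(-11)**2 = -5963907/3406 + 4*121 = -5963907/3406 + 484 = -4315403/3406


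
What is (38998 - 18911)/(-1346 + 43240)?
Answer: 20087/41894 ≈ 0.47947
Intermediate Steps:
(38998 - 18911)/(-1346 + 43240) = 20087/41894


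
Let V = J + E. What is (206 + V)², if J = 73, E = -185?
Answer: 8836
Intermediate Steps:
V = -112 (V = 73 - 185 = -112)
(206 + V)² = (206 - 112)² = 94² = 8836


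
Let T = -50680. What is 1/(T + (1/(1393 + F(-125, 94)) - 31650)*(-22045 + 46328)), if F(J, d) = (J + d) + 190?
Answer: -1552/1192879017477 ≈ -1.3011e-9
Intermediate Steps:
F(J, d) = 190 + J + d
1/(T + (1/(1393 + F(-125, 94)) - 31650)*(-22045 + 46328)) = 1/(-50680 + (1/(1393 + (190 - 125 + 94)) - 31650)*(-22045 + 46328)) = 1/(-50680 + (1/(1393 + 159) - 31650)*24283) = 1/(-50680 + (1/1552 - 31650)*24283) = 1/(-50680 - 49120799/1552*24283) = 1/(-50680 - 1192800362117/1552) = 1/(-1192879017477/1552) = -1552/1192879017477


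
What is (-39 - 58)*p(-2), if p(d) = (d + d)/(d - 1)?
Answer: -388/3 ≈ -129.33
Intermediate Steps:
p(d) = 2*d/(-1 + d) (p(d) = (2*d)/(-1 + d) = 2*d/(-1 + d))
(-39 - 58)*p(-2) = (-39 - 58)*(2*(-2)/(-1 - 2)) = -194*(-2)/(-3) = -194*(-2)*(-1)/3 = -97*4/3 = -388/3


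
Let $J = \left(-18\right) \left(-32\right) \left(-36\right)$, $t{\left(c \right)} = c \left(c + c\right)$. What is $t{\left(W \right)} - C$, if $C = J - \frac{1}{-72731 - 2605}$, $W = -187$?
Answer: $\frac{6831016463}{75336} \approx 90674.0$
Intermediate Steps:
$t{\left(c \right)} = 2 c^{2}$ ($t{\left(c \right)} = c 2 c = 2 c^{2}$)
$J = -20736$ ($J = 576 \left(-36\right) = -20736$)
$C = - \frac{1562167295}{75336}$ ($C = -20736 - \frac{1}{-72731 - 2605} = -20736 - \frac{1}{-75336} = -20736 - - \frac{1}{75336} = -20736 + \frac{1}{75336} = - \frac{1562167295}{75336} \approx -20736.0$)
$t{\left(W \right)} - C = 2 \left(-187\right)^{2} - - \frac{1562167295}{75336} = 2 \cdot 34969 + \frac{1562167295}{75336} = 69938 + \frac{1562167295}{75336} = \frac{6831016463}{75336}$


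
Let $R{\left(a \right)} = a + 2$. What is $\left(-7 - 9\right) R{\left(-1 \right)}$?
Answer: $-16$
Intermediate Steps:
$R{\left(a \right)} = 2 + a$
$\left(-7 - 9\right) R{\left(-1 \right)} = \left(-7 - 9\right) \left(2 - 1\right) = \left(-16\right) 1 = -16$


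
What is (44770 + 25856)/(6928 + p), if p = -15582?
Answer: -35313/4327 ≈ -8.1611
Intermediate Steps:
(44770 + 25856)/(6928 + p) = (44770 + 25856)/(6928 - 15582) = 70626/(-8654) = 70626*(-1/8654) = -35313/4327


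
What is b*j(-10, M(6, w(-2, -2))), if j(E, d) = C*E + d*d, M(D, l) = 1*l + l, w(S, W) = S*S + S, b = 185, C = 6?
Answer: -8140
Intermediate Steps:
w(S, W) = S + S**2 (w(S, W) = S**2 + S = S + S**2)
M(D, l) = 2*l (M(D, l) = l + l = 2*l)
j(E, d) = d**2 + 6*E (j(E, d) = 6*E + d*d = 6*E + d**2 = d**2 + 6*E)
b*j(-10, M(6, w(-2, -2))) = 185*((2*(-2*(1 - 2)))**2 + 6*(-10)) = 185*((2*(-2*(-1)))**2 - 60) = 185*((2*2)**2 - 60) = 185*(4**2 - 60) = 185*(16 - 60) = 185*(-44) = -8140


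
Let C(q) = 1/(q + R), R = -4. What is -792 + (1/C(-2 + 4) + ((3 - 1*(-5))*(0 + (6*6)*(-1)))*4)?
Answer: -1946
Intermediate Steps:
C(q) = 1/(-4 + q) (C(q) = 1/(q - 4) = 1/(-4 + q))
-792 + (1/C(-2 + 4) + ((3 - 1*(-5))*(0 + (6*6)*(-1)))*4) = -792 + (1/(1/(-4 + (-2 + 4))) + ((3 - 1*(-5))*(0 + (6*6)*(-1)))*4) = -792 + (1/(1/(-4 + 2)) + ((3 + 5)*(0 + 36*(-1)))*4) = -792 + (1/(1/(-2)) + (8*(0 - 36))*4) = -792 + (1/(-1/2) + (8*(-36))*4) = -792 + (-2 - 288*4) = -792 + (-2 - 1152) = -792 - 1154 = -1946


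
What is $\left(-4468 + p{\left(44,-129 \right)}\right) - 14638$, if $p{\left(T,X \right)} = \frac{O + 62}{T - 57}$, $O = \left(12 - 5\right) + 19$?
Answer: $- \frac{248466}{13} \approx -19113.0$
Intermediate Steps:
$O = 26$ ($O = \left(12 + \left(-7 + 2\right)\right) + 19 = \left(12 - 5\right) + 19 = 7 + 19 = 26$)
$p{\left(T,X \right)} = \frac{88}{-57 + T}$ ($p{\left(T,X \right)} = \frac{26 + 62}{T - 57} = \frac{88}{-57 + T}$)
$\left(-4468 + p{\left(44,-129 \right)}\right) - 14638 = \left(-4468 + \frac{88}{-57 + 44}\right) - 14638 = \left(-4468 + \frac{88}{-13}\right) - 14638 = \left(-4468 + 88 \left(- \frac{1}{13}\right)\right) - 14638 = \left(-4468 - \frac{88}{13}\right) - 14638 = - \frac{58172}{13} - 14638 = - \frac{248466}{13}$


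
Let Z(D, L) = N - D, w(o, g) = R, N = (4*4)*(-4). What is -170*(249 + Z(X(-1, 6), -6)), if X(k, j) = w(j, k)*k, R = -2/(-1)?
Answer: -31790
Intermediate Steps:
N = -64 (N = 16*(-4) = -64)
R = 2 (R = -2*(-1) = 2)
w(o, g) = 2
X(k, j) = 2*k
Z(D, L) = -64 - D
-170*(249 + Z(X(-1, 6), -6)) = -170*(249 + (-64 - 2*(-1))) = -170*(249 + (-64 - 1*(-2))) = -170*(249 + (-64 + 2)) = -170*(249 - 62) = -170*187 = -31790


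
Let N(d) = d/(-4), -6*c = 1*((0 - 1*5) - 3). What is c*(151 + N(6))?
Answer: 598/3 ≈ 199.33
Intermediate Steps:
c = 4/3 (c = -((0 - 1*5) - 3)/6 = -((0 - 5) - 3)/6 = -(-5 - 3)/6 = -(-8)/6 = -1/6*(-8) = 4/3 ≈ 1.3333)
N(d) = -d/4 (N(d) = d*(-1/4) = -d/4)
c*(151 + N(6)) = 4*(151 - 1/4*6)/3 = 4*(151 - 3/2)/3 = (4/3)*(299/2) = 598/3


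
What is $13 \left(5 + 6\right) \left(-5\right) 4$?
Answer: $-2860$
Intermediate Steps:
$13 \left(5 + 6\right) \left(-5\right) 4 = 13 \cdot 11 \left(-5\right) 4 = 13 \left(\left(-55\right) 4\right) = 13 \left(-220\right) = -2860$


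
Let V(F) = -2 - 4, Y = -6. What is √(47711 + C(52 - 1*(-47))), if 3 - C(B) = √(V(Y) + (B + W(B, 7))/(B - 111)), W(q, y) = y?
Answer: √(1717704 - 6*I*√534)/6 ≈ 218.44 - 0.0088159*I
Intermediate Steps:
V(F) = -6
C(B) = 3 - √(-6 + (7 + B)/(-111 + B)) (C(B) = 3 - √(-6 + (B + 7)/(B - 111)) = 3 - √(-6 + (7 + B)/(-111 + B)))
√(47711 + C(52 - 1*(-47))) = √(47711 + (3 - √(-(-673 + 5*(52 - 1*(-47)))/(-111 + (52 - 1*(-47)))))) = √(47711 + (3 - √(-(-673 + 5*(52 + 47))/(-111 + (52 + 47))))) = √(47711 + (3 - √(-(-673 + 5*99)/(-111 + 99)))) = √(47711 + (3 - √(-1*(-673 + 495)/(-12)))) = √(47711 + (3 - √(-1*(-1/12)*(-178)))) = √(47711 + (3 - √(-89/6))) = √(47711 + (3 - I*√534/6)) = √(47714 - I*√534/6)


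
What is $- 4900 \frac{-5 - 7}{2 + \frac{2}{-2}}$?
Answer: $58800$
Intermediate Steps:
$- 4900 \frac{-5 - 7}{2 + \frac{2}{-2}} = - 4900 \left(- \frac{12}{2 + 2 \left(- \frac{1}{2}\right)}\right) = - 4900 \left(- \frac{12}{2 - 1}\right) = - 4900 \left(- \frac{12}{1}\right) = - 4900 \left(\left(-12\right) 1\right) = \left(-4900\right) \left(-12\right) = 58800$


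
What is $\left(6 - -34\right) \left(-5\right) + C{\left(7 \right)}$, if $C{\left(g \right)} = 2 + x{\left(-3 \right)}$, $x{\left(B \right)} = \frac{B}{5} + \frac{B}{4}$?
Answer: $- \frac{3987}{20} \approx -199.35$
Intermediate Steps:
$x{\left(B \right)} = \frac{9 B}{20}$ ($x{\left(B \right)} = B \frac{1}{5} + B \frac{1}{4} = \frac{B}{5} + \frac{B}{4} = \frac{9 B}{20}$)
$C{\left(g \right)} = \frac{13}{20}$ ($C{\left(g \right)} = 2 + \frac{9}{20} \left(-3\right) = 2 - \frac{27}{20} = \frac{13}{20}$)
$\left(6 - -34\right) \left(-5\right) + C{\left(7 \right)} = \left(6 - -34\right) \left(-5\right) + \frac{13}{20} = \left(6 + 34\right) \left(-5\right) + \frac{13}{20} = 40 \left(-5\right) + \frac{13}{20} = -200 + \frac{13}{20} = - \frac{3987}{20}$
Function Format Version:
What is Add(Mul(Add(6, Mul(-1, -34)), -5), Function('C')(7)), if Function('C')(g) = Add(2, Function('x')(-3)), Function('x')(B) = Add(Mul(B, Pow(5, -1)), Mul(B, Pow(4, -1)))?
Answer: Rational(-3987, 20) ≈ -199.35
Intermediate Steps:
Function('x')(B) = Mul(Rational(9, 20), B) (Function('x')(B) = Add(Mul(B, Rational(1, 5)), Mul(B, Rational(1, 4))) = Add(Mul(Rational(1, 5), B), Mul(Rational(1, 4), B)) = Mul(Rational(9, 20), B))
Function('C')(g) = Rational(13, 20) (Function('C')(g) = Add(2, Mul(Rational(9, 20), -3)) = Add(2, Rational(-27, 20)) = Rational(13, 20))
Add(Mul(Add(6, Mul(-1, -34)), -5), Function('C')(7)) = Add(Mul(Add(6, Mul(-1, -34)), -5), Rational(13, 20)) = Add(Mul(Add(6, 34), -5), Rational(13, 20)) = Add(Mul(40, -5), Rational(13, 20)) = Add(-200, Rational(13, 20)) = Rational(-3987, 20)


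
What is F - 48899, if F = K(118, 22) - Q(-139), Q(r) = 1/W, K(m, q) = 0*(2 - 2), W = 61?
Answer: -2982840/61 ≈ -48899.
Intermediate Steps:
K(m, q) = 0 (K(m, q) = 0*0 = 0)
Q(r) = 1/61
F = -1/61 (F = 0 - 1*1/61 = 0 - 1/61 = -1/61 ≈ -0.016393)
F - 48899 = -1/61 - 48899 = -2982840/61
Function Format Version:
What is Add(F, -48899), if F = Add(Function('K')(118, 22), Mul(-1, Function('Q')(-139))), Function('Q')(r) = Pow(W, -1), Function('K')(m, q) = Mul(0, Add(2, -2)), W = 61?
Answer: Rational(-2982840, 61) ≈ -48899.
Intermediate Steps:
Function('K')(m, q) = 0 (Function('K')(m, q) = Mul(0, 0) = 0)
Function('Q')(r) = Rational(1, 61) (Function('Q')(r) = Pow(61, -1) = Rational(1, 61))
F = Rational(-1, 61) (F = Add(0, Mul(-1, Rational(1, 61))) = Add(0, Rational(-1, 61)) = Rational(-1, 61) ≈ -0.016393)
Add(F, -48899) = Add(Rational(-1, 61), -48899) = Rational(-2982840, 61)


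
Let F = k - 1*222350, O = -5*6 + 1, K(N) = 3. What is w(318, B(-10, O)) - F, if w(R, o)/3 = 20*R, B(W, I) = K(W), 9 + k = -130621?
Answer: 372060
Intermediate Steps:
O = -29 (O = -30 + 1 = -29)
k = -130630 (k = -9 - 130621 = -130630)
B(W, I) = 3
w(R, o) = 60*R (w(R, o) = 3*(20*R) = 60*R)
F = -352980 (F = -130630 - 1*222350 = -130630 - 222350 = -352980)
w(318, B(-10, O)) - F = 60*318 - 1*(-352980) = 19080 + 352980 = 372060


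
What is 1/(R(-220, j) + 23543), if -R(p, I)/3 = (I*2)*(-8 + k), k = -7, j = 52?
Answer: 1/28223 ≈ 3.5432e-5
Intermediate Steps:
R(p, I) = 90*I (R(p, I) = -3*I*2*(-8 - 7) = -3*2*I*(-15) = -(-90)*I = 90*I)
1/(R(-220, j) + 23543) = 1/(90*52 + 23543) = 1/(4680 + 23543) = 1/28223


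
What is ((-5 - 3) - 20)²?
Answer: 784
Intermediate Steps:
((-5 - 3) - 20)² = (-8 - 20)² = (-28)² = 784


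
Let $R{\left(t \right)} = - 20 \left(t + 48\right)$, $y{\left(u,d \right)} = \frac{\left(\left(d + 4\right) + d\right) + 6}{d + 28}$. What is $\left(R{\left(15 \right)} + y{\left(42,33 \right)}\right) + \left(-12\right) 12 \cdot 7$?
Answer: $- \frac{138272}{61} \approx -2266.8$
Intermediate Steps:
$y{\left(u,d \right)} = \frac{10 + 2 d}{28 + d}$ ($y{\left(u,d \right)} = \frac{\left(\left(4 + d\right) + d\right) + 6}{28 + d} = \frac{\left(4 + 2 d\right) + 6}{28 + d} = \frac{10 + 2 d}{28 + d}$)
$R{\left(t \right)} = -960 - 20 t$ ($R{\left(t \right)} = - 20 \left(48 + t\right) = -960 - 20 t$)
$\left(R{\left(15 \right)} + y{\left(42,33 \right)}\right) + \left(-12\right) 12 \cdot 7 = \left(\left(-960 - 300\right) + \frac{2 \left(5 + 33\right)}{28 + 33}\right) + \left(-12\right) 12 \cdot 7 = \left(\left(-960 - 300\right) + 2 \cdot \frac{1}{61} \cdot 38\right) - 1008 = \left(-1260 + 2 \cdot \frac{1}{61} \cdot 38\right) - 1008 = \left(-1260 + \frac{76}{61}\right) - 1008 = - \frac{76784}{61} - 1008 = - \frac{138272}{61}$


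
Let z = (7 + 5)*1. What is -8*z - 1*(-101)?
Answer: 5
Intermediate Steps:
z = 12 (z = 12*1 = 12)
-8*z - 1*(-101) = -8*12 - 1*(-101) = -96 + 101 = 5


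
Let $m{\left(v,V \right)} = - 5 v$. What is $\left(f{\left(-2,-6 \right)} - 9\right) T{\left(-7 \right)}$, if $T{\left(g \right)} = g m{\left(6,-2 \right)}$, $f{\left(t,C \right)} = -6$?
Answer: $-3150$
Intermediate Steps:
$T{\left(g \right)} = - 30 g$ ($T{\left(g \right)} = g \left(\left(-5\right) 6\right) = g \left(-30\right) = - 30 g$)
$\left(f{\left(-2,-6 \right)} - 9\right) T{\left(-7 \right)} = \left(-6 - 9\right) \left(\left(-30\right) \left(-7\right)\right) = \left(-6 - 9\right) 210 = \left(-15\right) 210 = -3150$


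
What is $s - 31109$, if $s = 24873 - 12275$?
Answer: $-18511$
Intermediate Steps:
$s = 12598$ ($s = 24873 - 12275 = 12598$)
$s - 31109 = 12598 - 31109 = -18511$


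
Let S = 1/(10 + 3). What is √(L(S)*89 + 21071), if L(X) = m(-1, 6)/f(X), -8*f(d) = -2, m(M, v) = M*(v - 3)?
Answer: √20003 ≈ 141.43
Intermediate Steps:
m(M, v) = M*(-3 + v)
f(d) = ¼ (f(d) = -⅛*(-2) = ¼)
S = 1/13 ≈ 0.076923
L(X) = -12 (L(X) = (-(-3 + 6))/(¼) = -1*3*4 = -3*4 = -12)
√(L(S)*89 + 21071) = √(-12*89 + 21071) = √(-1068 + 21071) = √20003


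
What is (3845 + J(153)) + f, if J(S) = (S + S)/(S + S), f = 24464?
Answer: 28310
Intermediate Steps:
J(S) = 1 (J(S) = (2*S)/((2*S)) = (2*S)*(1/(2*S)) = 1)
(3845 + J(153)) + f = (3845 + 1) + 24464 = 3846 + 24464 = 28310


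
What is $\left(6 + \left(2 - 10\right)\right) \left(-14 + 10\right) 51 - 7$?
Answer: $401$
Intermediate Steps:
$\left(6 + \left(2 - 10\right)\right) \left(-14 + 10\right) 51 - 7 = \left(6 - 8\right) \left(-4\right) 51 - 7 = \left(-2\right) \left(-4\right) 51 - 7 = 8 \cdot 51 - 7 = 408 - 7 = 401$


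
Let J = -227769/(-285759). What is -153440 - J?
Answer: -14615696243/95253 ≈ -1.5344e+5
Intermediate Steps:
J = 75923/95253 (J = -227769*(-1/285759) = 75923/95253 ≈ 0.79707)
-153440 - J = -153440 - 1*75923/95253 = -153440 - 75923/95253 = -14615696243/95253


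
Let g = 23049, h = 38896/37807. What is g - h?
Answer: 79215877/3437 ≈ 23048.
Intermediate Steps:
h = 3536/3437 (h = 38896*(1/37807) = 3536/3437 ≈ 1.0288)
g - h = 23049 - 1*3536/3437 = 23049 - 3536/3437 = 79215877/3437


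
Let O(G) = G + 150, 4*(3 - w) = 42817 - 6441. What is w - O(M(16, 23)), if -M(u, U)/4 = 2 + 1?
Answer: -9229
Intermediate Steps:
M(u, U) = -12 (M(u, U) = -4*(2 + 1) = -4*3 = -12)
w = -9091 (w = 3 - (42817 - 6441)/4 = 3 - ¼*36376 = 3 - 9094 = -9091)
O(G) = 150 + G
w - O(M(16, 23)) = -9091 - (150 - 12) = -9091 - 1*138 = -9091 - 138 = -9229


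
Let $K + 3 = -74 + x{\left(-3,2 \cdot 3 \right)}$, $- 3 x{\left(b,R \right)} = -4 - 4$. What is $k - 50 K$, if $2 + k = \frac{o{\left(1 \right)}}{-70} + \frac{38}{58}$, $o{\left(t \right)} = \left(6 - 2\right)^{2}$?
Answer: $\frac{11312459}{3045} \approx 3715.1$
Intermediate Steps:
$o{\left(t \right)} = 16$ ($o{\left(t \right)} = 4^{2} = 16$)
$k = - \frac{1597}{1015}$ ($k = -2 + \left(\frac{16}{-70} + \frac{38}{58}\right) = -2 + \left(16 \left(- \frac{1}{70}\right) + 38 \cdot \frac{1}{58}\right) = -2 + \left(- \frac{8}{35} + \frac{19}{29}\right) = -2 + \frac{433}{1015} = - \frac{1597}{1015} \approx -1.5734$)
$x{\left(b,R \right)} = \frac{8}{3}$ ($x{\left(b,R \right)} = - \frac{-4 - 4}{3} = \left(- \frac{1}{3}\right) \left(-8\right) = \frac{8}{3}$)
$K = - \frac{223}{3}$ ($K = -3 + \left(-74 + \frac{8}{3}\right) = -3 - \frac{214}{3} = - \frac{223}{3} \approx -74.333$)
$k - 50 K = - \frac{1597}{1015} - - \frac{11150}{3} = - \frac{1597}{1015} + \frac{11150}{3} = \frac{11312459}{3045}$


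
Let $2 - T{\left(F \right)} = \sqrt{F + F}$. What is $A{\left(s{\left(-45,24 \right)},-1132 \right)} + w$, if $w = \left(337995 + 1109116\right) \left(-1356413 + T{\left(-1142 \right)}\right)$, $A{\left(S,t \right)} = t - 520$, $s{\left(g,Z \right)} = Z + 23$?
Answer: $-1962877280273 - 2894222 i \sqrt{571} \approx -1.9629 \cdot 10^{12} - 6.9159 \cdot 10^{7} i$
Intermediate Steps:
$s{\left(g,Z \right)} = 23 + Z$
$T{\left(F \right)} = 2 - \sqrt{2} \sqrt{F}$ ($T{\left(F \right)} = 2 - \sqrt{F + F} = 2 - \sqrt{2 F} = 2 - \sqrt{2} \sqrt{F}$)
$A{\left(S,t \right)} = -520 + t$
$w = -1962877278621 - 2894222 i \sqrt{571}$ ($w = \left(337995 + 1109116\right) \left(-1356413 + \left(2 - \sqrt{2} \sqrt{-1142}\right)\right) = 1447111 \left(-1356413 + \left(2 - \sqrt{2} i \sqrt{1142}\right)\right) = 1447111 \left(-1356413 + \left(2 - 2 i \sqrt{571}\right)\right) = 1447111 \left(-1356411 - 2 i \sqrt{571}\right) = -1962877278621 - 2894222 i \sqrt{571} \approx -1.9629 \cdot 10^{12} - 6.9159 \cdot 10^{7} i$)
$A{\left(s{\left(-45,24 \right)},-1132 \right)} + w = \left(-520 - 1132\right) - \left(1962877278621 + 2894222 i \sqrt{571}\right) = -1652 - \left(1962877278621 + 2894222 i \sqrt{571}\right) = -1962877280273 - 2894222 i \sqrt{571}$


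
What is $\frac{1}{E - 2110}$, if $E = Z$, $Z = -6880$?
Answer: $- \frac{1}{8990} \approx -0.00011123$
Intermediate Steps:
$E = -6880$
$\frac{1}{E - 2110} = \frac{1}{-6880 - 2110} = \frac{1}{-8990} = - \frac{1}{8990}$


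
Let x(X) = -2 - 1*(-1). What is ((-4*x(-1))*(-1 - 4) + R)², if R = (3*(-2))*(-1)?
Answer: 196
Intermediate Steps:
x(X) = -1 (x(X) = -2 + 1 = -1)
R = 6 (R = -6*(-1) = 6)
((-4*x(-1))*(-1 - 4) + R)² = ((-4*(-1))*(-1 - 4) + 6)² = (4*(-5) + 6)² = (-20 + 6)² = (-14)² = 196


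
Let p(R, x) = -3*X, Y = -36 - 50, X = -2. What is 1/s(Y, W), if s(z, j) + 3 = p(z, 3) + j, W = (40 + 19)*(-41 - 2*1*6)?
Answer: -1/3124 ≈ -0.00032010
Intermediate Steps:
W = -3127 (W = 59*(-41 - 2*6) = 59*(-41 - 12) = 59*(-53) = -3127)
Y = -86
p(R, x) = 6 (p(R, x) = -3*(-2) = 6)
s(z, j) = 3 + j (s(z, j) = -3 + (6 + j) = 3 + j)
1/s(Y, W) = 1/(3 - 3127) = 1/(-3124) = -1/3124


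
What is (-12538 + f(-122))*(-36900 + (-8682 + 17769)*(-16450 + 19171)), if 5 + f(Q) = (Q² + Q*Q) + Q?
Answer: 422253008181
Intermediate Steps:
f(Q) = -5 + Q + 2*Q² (f(Q) = -5 + ((Q² + Q*Q) + Q) = -5 + ((Q² + Q²) + Q) = -5 + (2*Q² + Q) = -5 + (Q + 2*Q²) = -5 + Q + 2*Q²)
(-12538 + f(-122))*(-36900 + (-8682 + 17769)*(-16450 + 19171)) = (-12538 + (-5 - 122 + 2*(-122)²))*(-36900 + (-8682 + 17769)*(-16450 + 19171)) = (-12538 + (-5 - 122 + 2*14884))*(-36900 + 9087*2721) = (-12538 + (-5 - 122 + 29768))*(-36900 + 24725727) = (-12538 + 29641)*24688827 = 17103*24688827 = 422253008181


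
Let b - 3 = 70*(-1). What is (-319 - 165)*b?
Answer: 32428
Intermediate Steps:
b = -67 (b = 3 + 70*(-1) = 3 - 70 = -67)
(-319 - 165)*b = (-319 - 165)*(-67) = -484*(-67) = 32428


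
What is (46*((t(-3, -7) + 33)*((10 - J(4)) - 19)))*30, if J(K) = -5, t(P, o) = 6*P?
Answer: -82800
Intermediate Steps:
(46*((t(-3, -7) + 33)*((10 - J(4)) - 19)))*30 = (46*((6*(-3) + 33)*((10 - 1*(-5)) - 19)))*30 = (46*((-18 + 33)*((10 + 5) - 19)))*30 = (46*(15*(15 - 19)))*30 = (46*(15*(-4)))*30 = (46*(-60))*30 = -2760*30 = -82800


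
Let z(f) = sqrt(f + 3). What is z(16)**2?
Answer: 19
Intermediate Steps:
z(f) = sqrt(3 + f)
z(16)**2 = (sqrt(3 + 16))**2 = (sqrt(19))**2 = 19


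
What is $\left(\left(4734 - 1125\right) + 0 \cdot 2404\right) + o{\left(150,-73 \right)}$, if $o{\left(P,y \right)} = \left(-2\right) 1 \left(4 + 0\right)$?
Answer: $3601$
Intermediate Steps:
$o{\left(P,y \right)} = -8$ ($o{\left(P,y \right)} = \left(-2\right) 4 = -8$)
$\left(\left(4734 - 1125\right) + 0 \cdot 2404\right) + o{\left(150,-73 \right)} = \left(\left(4734 - 1125\right) + 0 \cdot 2404\right) - 8 = \left(3609 + 0\right) - 8 = 3609 - 8 = 3601$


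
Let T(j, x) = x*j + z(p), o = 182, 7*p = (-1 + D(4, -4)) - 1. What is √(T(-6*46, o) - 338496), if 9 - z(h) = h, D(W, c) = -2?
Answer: I*√19047203/7 ≈ 623.47*I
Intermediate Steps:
p = -4/7 (p = ((-1 - 2) - 1)/7 = (-3 - 1)/7 = (⅐)*(-4) = -4/7 ≈ -0.57143)
z(h) = 9 - h
T(j, x) = 67/7 + j*x (T(j, x) = x*j + (9 - 1*(-4/7)) = j*x + (9 + 4/7) = j*x + 67/7 = 67/7 + j*x)
√(T(-6*46, o) - 338496) = √((67/7 - 6*46*182) - 338496) = √((67/7 - 276*182) - 338496) = √((67/7 - 50232) - 338496) = √(-351557/7 - 338496) = √(-2721029/7) = I*√19047203/7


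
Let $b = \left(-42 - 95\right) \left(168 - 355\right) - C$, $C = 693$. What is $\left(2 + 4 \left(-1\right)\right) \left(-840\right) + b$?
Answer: $26606$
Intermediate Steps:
$b = 24926$ ($b = \left(-42 - 95\right) \left(168 - 355\right) - 693 = \left(-137\right) \left(-187\right) - 693 = 25619 - 693 = 24926$)
$\left(2 + 4 \left(-1\right)\right) \left(-840\right) + b = \left(2 + 4 \left(-1\right)\right) \left(-840\right) + 24926 = \left(2 - 4\right) \left(-840\right) + 24926 = \left(-2\right) \left(-840\right) + 24926 = 1680 + 24926 = 26606$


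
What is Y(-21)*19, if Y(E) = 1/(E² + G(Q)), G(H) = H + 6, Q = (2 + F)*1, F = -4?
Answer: 19/445 ≈ 0.042697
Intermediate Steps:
Q = -2 (Q = (2 - 4)*1 = -2*1 = -2)
G(H) = 6 + H
Y(E) = 1/(4 + E²) (Y(E) = 1/(E² + (6 - 2)) = 1/(E² + 4) = 1/(4 + E²))
Y(-21)*19 = 19/(4 + (-21)²) = 19/(4 + 441) = 19/445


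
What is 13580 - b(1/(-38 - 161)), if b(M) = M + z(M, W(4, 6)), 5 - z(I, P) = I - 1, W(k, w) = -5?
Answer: 13574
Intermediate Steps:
z(I, P) = 6 - I (z(I, P) = 5 - (I - 1) = 5 - (-1 + I) = 5 + (1 - I) = 6 - I)
b(M) = 6 (b(M) = M + (6 - M) = 6)
13580 - b(1/(-38 - 161)) = 13580 - 1*6 = 13580 - 6 = 13574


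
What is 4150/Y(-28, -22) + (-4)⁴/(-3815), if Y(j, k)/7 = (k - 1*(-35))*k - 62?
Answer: -167917/94830 ≈ -1.7707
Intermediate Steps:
Y(j, k) = -434 + 7*k*(35 + k) (Y(j, k) = 7*((k - 1*(-35))*k - 62) = 7*((k + 35)*k - 62) = 7*((35 + k)*k - 62) = 7*(k*(35 + k) - 62) = 7*(-62 + k*(35 + k)) = -434 + 7*k*(35 + k))
4150/Y(-28, -22) + (-4)⁴/(-3815) = 4150/(-434 + 7*(-22)² + 245*(-22)) + (-4)⁴/(-3815) = 4150/(-434 + 7*484 - 5390) + 256*(-1/3815) = 4150/(-434 + 3388 - 5390) - 256/3815 = 4150/(-2436) - 256/3815 = 4150*(-1/2436) - 256/3815 = -2075/1218 - 256/3815 = -167917/94830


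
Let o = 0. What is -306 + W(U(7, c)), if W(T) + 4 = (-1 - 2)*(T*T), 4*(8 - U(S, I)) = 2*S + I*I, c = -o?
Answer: -1483/4 ≈ -370.75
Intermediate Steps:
c = 0 (c = -1*0 = 0)
U(S, I) = 8 - S/2 - I**2/4 (U(S, I) = 8 - (2*S + I*I)/4 = 8 - (2*S + I**2)/4 = 8 - (I**2 + 2*S)/4 = 8 + (-S/2 - I**2/4) = 8 - S/2 - I**2/4)
W(T) = -4 - 3*T**2 (W(T) = -4 + (-1 - 2)*(T*T) = -4 - 3*T**2)
-306 + W(U(7, c)) = -306 + (-4 - 3*(8 - 1/2*7 - 1/4*0**2)**2) = -306 + (-4 - 3*(8 - 7/2 - 1/4*0)**2) = -306 + (-4 - 3*(8 - 7/2 + 0)**2) = -306 + (-4 - 3*(9/2)**2) = -306 + (-4 - 3*81/4) = -306 + (-4 - 243/4) = -306 - 259/4 = -1483/4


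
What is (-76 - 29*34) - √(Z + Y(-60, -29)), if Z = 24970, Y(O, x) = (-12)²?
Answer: -1062 - √25114 ≈ -1220.5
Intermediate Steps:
Y(O, x) = 144
(-76 - 29*34) - √(Z + Y(-60, -29)) = (-76 - 29*34) - √(24970 + 144) = (-76 - 986) - √25114 = -1062 - √25114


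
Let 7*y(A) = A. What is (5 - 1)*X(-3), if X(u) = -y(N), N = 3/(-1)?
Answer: 12/7 ≈ 1.7143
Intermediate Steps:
N = -3 (N = 3*(-1) = -3)
y(A) = A/7
X(u) = 3/7 (X(u) = -(-3)/7 = -1*(-3/7) = 3/7)
(5 - 1)*X(-3) = (5 - 1)*(3/7) = 4*(3/7) = 12/7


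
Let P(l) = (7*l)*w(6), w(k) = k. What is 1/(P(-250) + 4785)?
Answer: -1/5715 ≈ -0.00017498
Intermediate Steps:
P(l) = 42*l (P(l) = (7*l)*6 = 42*l)
1/(P(-250) + 4785) = 1/(42*(-250) + 4785) = 1/(-10500 + 4785) = 1/(-5715) = -1/5715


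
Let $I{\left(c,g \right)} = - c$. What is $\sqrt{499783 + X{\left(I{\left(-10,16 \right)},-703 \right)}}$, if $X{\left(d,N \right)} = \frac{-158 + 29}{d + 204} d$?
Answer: $\frac{2 \sqrt{1430486638}}{107} \approx 706.95$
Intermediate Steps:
$X{\left(d,N \right)} = - \frac{129 d}{204 + d}$ ($X{\left(d,N \right)} = - \frac{129}{204 + d} d = - \frac{129 d}{204 + d}$)
$\sqrt{499783 + X{\left(I{\left(-10,16 \right)},-703 \right)}} = \sqrt{499783 - \frac{129 \left(\left(-1\right) \left(-10\right)\right)}{204 - -10}} = \sqrt{499783 - \frac{1290}{204 + 10}} = \sqrt{499783 - \frac{1290}{214}} = \sqrt{499783 - 1290 \cdot \frac{1}{214}} = \sqrt{499783 - \frac{645}{107}} = \sqrt{\frac{53476136}{107}} = \frac{2 \sqrt{1430486638}}{107}$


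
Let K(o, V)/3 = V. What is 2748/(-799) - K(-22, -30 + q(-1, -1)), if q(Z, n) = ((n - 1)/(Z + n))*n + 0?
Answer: 71559/799 ≈ 89.561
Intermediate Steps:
q(Z, n) = n*(-1 + n)/(Z + n) (q(Z, n) = ((-1 + n)/(Z + n))*n + 0 = n*(-1 + n)/(Z + n) + 0 = n*(-1 + n)/(Z + n))
K(o, V) = 3*V
2748/(-799) - K(-22, -30 + q(-1, -1)) = 2748/(-799) - 3*(-30 - (-1 - 1)/(-1 - 1)) = 2748*(-1/799) - 3*(-30 - 1*(-2)/(-2)) = -2748/799 - 3*(-30 - 1*(-½)*(-2)) = -2748/799 - 3*(-30 - 1) = -2748/799 - 3*(-31) = -2748/799 - 1*(-93) = -2748/799 + 93 = 71559/799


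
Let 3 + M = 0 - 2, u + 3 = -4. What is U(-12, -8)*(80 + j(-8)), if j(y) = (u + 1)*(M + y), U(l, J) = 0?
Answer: 0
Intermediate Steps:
u = -7 (u = -3 - 4 = -7)
M = -5 (M = -3 + (0 - 2) = -3 - 2 = -5)
j(y) = 30 - 6*y (j(y) = (-7 + 1)*(-5 + y) = -6*(-5 + y) = 30 - 6*y)
U(-12, -8)*(80 + j(-8)) = 0*(80 + (30 - 6*(-8))) = 0*(80 + (30 + 48)) = 0*(80 + 78) = 0*158 = 0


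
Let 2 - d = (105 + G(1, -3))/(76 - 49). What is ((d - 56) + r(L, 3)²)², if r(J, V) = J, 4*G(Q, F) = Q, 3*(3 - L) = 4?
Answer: 35438209/11664 ≈ 3038.3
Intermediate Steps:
L = 5/3 (L = 3 - ⅓*4 = 3 - 4/3 = 5/3 ≈ 1.6667)
G(Q, F) = Q/4
d = -205/108 (d = 2 - (105 + (¼)*1)/(76 - 49) = 2 - (105 + ¼)/27 = 2 - 421/(4*27) = 2 - 1*421/108 = 2 - 421/108 = -205/108 ≈ -1.8981)
((d - 56) + r(L, 3)²)² = ((-205/108 - 56) + (5/3)²)² = (-6253/108 + 25/9)² = (-5953/108)² = 35438209/11664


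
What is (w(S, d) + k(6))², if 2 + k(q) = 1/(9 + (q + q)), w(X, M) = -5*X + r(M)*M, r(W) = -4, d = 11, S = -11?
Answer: 36100/441 ≈ 81.859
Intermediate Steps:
w(X, M) = -5*X - 4*M
k(q) = -2 + 1/(9 + 2*q) (k(q) = -2 + 1/(9 + (q + q)) = -2 + 1/(9 + 2*q))
(w(S, d) + k(6))² = ((-5*(-11) - 4*11) + (-17 - 4*6)/(9 + 2*6))² = ((55 - 44) + (-17 - 24)/(9 + 12))² = (11 - 41/21)² = (190/21)² = 36100/441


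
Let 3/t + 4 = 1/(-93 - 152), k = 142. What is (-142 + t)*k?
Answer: -6628418/327 ≈ -20270.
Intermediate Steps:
t = -245/327 (t = 3/(-4 + 1/(-93 - 152)) = 3/(-4 + 1/(-245)) = 3/(-4 - 1/245) = 3/(-981/245) = 3*(-245/981) = -245/327 ≈ -0.74924)
(-142 + t)*k = (-142 - 245/327)*142 = -46679/327*142 = -6628418/327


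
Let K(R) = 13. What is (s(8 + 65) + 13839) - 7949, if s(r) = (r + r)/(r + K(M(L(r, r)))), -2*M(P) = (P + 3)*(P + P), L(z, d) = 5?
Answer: 253343/43 ≈ 5891.7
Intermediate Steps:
M(P) = -P*(3 + P) (M(P) = -(P + 3)*(P + P)/2 = -(3 + P)*2*P/2 = -P*(3 + P))
s(r) = 2*r/(13 + r) (s(r) = (r + r)/(r + 13) = (2*r)/(13 + r) = 2*r/(13 + r))
(s(8 + 65) + 13839) - 7949 = (2*(8 + 65)/(13 + (8 + 65)) + 13839) - 7949 = (2*73/(13 + 73) + 13839) - 7949 = (2*73/86 + 13839) - 7949 = (2*73*(1/86) + 13839) - 7949 = (73/43 + 13839) - 7949 = 595150/43 - 7949 = 253343/43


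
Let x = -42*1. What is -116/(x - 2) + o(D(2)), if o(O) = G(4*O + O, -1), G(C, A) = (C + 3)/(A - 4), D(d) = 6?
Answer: -218/55 ≈ -3.9636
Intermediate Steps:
G(C, A) = (3 + C)/(-4 + A)
x = -42
o(O) = -3/5 - O (o(O) = (3 + (4*O + O))/(-4 - 1) = (3 + 5*O)/(-5) = -(3 + 5*O)/5 = -3/5 - O)
-116/(x - 2) + o(D(2)) = -116/(-42 - 2) + (-3/5 - 1*6) = -116/(-44) + (-3/5 - 6) = -1/44*(-116) - 33/5 = 29/11 - 33/5 = -218/55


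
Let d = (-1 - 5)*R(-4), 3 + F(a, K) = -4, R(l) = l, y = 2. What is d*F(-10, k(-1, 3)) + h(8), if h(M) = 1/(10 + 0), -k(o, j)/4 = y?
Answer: -1679/10 ≈ -167.90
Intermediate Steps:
k(o, j) = -8 (k(o, j) = -4*2 = -8)
h(M) = 1/10
F(a, K) = -7 (F(a, K) = -3 - 4 = -7)
d = 24 (d = (-1 - 5)*(-4) = -6*(-4) = 24)
d*F(-10, k(-1, 3)) + h(8) = 24*(-7) + 1/10 = -168 + 1/10 = -1679/10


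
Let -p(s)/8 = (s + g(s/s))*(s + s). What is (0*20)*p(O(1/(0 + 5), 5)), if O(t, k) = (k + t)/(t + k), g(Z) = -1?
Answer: 0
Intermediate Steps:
O(t, k) = 1 (O(t, k) = (k + t)/(k + t) = 1)
p(s) = -16*s*(-1 + s) (p(s) = -8*(s - 1)*(s + s) = -8*(-1 + s)*2*s = -16*s*(-1 + s))
(0*20)*p(O(1/(0 + 5), 5)) = (0*20)*(16*1*(1 - 1*1)) = 0*(16*1*(1 - 1)) = 0*(16*1*0) = 0*0 = 0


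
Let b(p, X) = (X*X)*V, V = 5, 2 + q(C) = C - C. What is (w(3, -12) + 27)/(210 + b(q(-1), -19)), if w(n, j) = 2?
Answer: 29/2015 ≈ 0.014392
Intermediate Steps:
q(C) = -2 (q(C) = -2 + (C - C) = -2 + 0 = -2)
b(p, X) = 5*X² (b(p, X) = (X*X)*5 = X²*5 = 5*X²)
(w(3, -12) + 27)/(210 + b(q(-1), -19)) = (2 + 27)/(210 + 5*(-19)²) = 29/(210 + 5*361) = 29/(210 + 1805) = 29/2015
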